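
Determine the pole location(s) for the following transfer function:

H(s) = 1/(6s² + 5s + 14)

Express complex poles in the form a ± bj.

Discriminant = 5² - 4×6×14 = 25 - 336 = -311 < 0, so the poles are a complex conjugate pair s = (-5 ± j√311)/(2×6). Real part = -5/(2×6) = -5/12 ≈ -0.4167; imaginary part = ±√311/(2×6) ≈ 1.4696. Poles: s = -0.4167 ± 1.4696j.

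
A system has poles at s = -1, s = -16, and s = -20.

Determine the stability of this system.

All poles are in the left half-plane. System is stable.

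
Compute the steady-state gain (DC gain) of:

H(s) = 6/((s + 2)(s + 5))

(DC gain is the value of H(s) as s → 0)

DC gain = H(0) = 6/(2 × 5) = 6/10 = 0.6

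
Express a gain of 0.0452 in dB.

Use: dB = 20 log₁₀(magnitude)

dB = 20 log₁₀(0.0452) = -26.9 dB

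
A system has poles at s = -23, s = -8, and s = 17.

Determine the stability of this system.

Pole(s) at s = 17 are not in the left half-plane. System is unstable.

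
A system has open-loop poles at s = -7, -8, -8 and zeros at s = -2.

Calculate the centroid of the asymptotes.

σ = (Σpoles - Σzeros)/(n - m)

σ = (Σpoles - Σzeros)/(n - m) = (-23 - (-2))/(3 - 1) = -21/2 = -10.5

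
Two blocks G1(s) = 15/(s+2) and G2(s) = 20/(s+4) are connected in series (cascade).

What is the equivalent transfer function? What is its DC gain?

Series: multiply transfer functions. G_eq = 15/(s+2) × 20/(s+4) = 300/((s+2)(s+4)). DC gain = 300/(2×4) = 37.5.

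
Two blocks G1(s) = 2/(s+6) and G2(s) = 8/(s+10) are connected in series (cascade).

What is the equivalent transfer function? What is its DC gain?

Series: multiply transfer functions. G_eq = 2/(s+6) × 8/(s+10) = 16/((s+6)(s+10)). DC gain = 16/(6×10) = 0.2667.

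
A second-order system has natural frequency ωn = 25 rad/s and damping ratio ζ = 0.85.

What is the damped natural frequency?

ωd = ωn√(1 - ζ²) = 25√(1 - 0.85²) = 13.17 rad/s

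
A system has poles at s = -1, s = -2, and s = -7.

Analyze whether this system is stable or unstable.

All poles are in the left half-plane. System is stable.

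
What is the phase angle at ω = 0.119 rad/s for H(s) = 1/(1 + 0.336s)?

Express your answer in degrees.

Phase = -arctan(ωτ) = -arctan(0.119 × 0.336) = -2.3°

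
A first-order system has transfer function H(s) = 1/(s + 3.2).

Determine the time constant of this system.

For H(s) = 1/(s + 1/τ), the pole is at -1/τ = -3.2, so τ = 1/3.2 = 0.3125 s.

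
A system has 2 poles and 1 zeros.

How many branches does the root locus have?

Root locus has n branches where n = number of poles = 2.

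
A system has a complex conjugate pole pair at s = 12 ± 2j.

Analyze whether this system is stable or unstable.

Real part of poles is 12 (> 0, right half-plane). Unstable.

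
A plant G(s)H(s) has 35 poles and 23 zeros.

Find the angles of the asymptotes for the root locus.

n - m = 35 - 23 = 12. Angles: θk = (2k + 1)·180°/12 = 15°, 45°, 75°, 105°, 135°, 165°, 195°, 225°, 255°, 285°, 315°, 345°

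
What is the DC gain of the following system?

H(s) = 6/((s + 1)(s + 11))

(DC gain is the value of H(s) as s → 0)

DC gain = H(0) = 6/(1 × 11) = 6/11 = 0.5455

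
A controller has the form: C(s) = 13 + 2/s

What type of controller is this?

This is a Proportional-Integral (PI) controller.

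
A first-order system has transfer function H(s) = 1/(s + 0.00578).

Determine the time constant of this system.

For H(s) = 1/(s + 1/τ), the pole is at -1/τ = -0.00578, so τ = 1/0.00578 = 173 s.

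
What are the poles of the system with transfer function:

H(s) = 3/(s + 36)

Pole is where denominator = 0: s + 36 = 0, so s = -36.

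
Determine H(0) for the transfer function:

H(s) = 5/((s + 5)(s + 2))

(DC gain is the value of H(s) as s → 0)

DC gain = H(0) = 5/(5 × 2) = 5/10 = 0.5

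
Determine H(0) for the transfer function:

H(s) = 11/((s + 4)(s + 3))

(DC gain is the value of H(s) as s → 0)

DC gain = H(0) = 11/(4 × 3) = 11/12 = 0.9167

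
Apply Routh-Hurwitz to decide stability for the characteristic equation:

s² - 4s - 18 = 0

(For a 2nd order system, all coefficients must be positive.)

Coefficients: 1, -4, -18. b=-4, c=-18 not positive, so system is unstable.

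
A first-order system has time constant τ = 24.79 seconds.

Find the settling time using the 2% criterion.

For first-order system, 2% settling time ≈ 4τ = 4 × 24.79 = 99.16 s.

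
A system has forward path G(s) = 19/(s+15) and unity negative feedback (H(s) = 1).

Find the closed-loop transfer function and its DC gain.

T(s) = G/(1+GH) = [19/(s+15)] / [1 + 19/(s+15)] = 19/(s+15+19) = 19/(s+34). DC gain = 19/34 = 0.5588.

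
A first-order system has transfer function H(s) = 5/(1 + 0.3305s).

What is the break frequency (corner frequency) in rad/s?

Corner frequency = 1/τ = 1/0.3305 = 3.026 rad/s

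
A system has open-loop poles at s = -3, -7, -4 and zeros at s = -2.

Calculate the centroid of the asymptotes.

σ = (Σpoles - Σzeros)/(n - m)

σ = (Σpoles - Σzeros)/(n - m) = (-14 - (-2))/(3 - 1) = -12/2 = -6.0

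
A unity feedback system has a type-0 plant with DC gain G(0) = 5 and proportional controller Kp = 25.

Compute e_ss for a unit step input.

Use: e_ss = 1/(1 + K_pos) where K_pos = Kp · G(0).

K_pos = Kp · G(0) = 25 × 5 = 125. e_ss = 1/(1 + 125) = 0.0079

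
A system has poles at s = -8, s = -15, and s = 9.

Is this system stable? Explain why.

Pole(s) at s = 9 are not in the left half-plane. System is unstable.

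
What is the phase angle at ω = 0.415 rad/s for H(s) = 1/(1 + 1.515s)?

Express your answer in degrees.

Phase = -arctan(ωτ) = -arctan(0.415 × 1.515) = -32.2°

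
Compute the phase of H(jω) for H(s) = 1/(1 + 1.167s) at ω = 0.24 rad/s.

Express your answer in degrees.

Phase = -arctan(ωτ) = -arctan(0.24 × 1.167) = -15.6°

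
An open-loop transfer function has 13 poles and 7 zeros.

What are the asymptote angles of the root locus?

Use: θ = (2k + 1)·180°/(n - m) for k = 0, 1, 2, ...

n - m = 13 - 7 = 6. Angles: θk = (2k + 1)·180°/6 = 30°, 90°, 150°, 210°, 270°, 330°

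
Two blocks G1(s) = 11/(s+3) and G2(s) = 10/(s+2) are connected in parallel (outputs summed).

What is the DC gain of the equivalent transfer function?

Parallel: G_eq = G1 + G2. DC gain = G1(0) + G2(0) = 11/3 + 10/2 = 3.6667 + 5 = 8.6667.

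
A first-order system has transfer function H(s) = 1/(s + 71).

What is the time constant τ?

For H(s) = 1/(s + 1/τ), the pole is at -1/τ = -71, so τ = 1/71 = 0.0141 s.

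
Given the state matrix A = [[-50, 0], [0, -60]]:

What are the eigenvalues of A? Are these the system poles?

For diagonal matrix, eigenvalues are diagonal entries: λ₁ = -50, λ₂ = -60. Eigenvalues of A = system poles.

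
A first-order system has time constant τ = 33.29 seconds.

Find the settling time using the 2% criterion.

For first-order system, 2% settling time ≈ 4τ = 4 × 33.29 = 133.16 s.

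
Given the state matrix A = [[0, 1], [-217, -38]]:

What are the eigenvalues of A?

det(A - λI) = λ² - (-38)λ + 217 = (λ - (-7))(λ - (-31)). Eigenvalues: -7, -31.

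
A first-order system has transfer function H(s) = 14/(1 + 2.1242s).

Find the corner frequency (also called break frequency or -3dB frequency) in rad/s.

Corner frequency = 1/τ = 1/2.1242 = 0.471 rad/s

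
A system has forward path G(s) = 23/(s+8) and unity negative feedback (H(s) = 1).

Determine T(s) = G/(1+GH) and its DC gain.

T(s) = G/(1+GH) = [23/(s+8)] / [1 + 23/(s+8)] = 23/(s+8+23) = 23/(s+31). DC gain = 23/31 = 0.7419.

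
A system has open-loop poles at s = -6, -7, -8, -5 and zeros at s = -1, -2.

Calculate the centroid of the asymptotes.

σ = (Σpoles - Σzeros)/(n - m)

σ = (Σpoles - Σzeros)/(n - m) = (-26 - (-3))/(4 - 2) = -23/2 = -11.5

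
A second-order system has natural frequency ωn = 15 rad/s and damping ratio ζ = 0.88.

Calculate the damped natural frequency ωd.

ωd = ωn√(1 - ζ²) = 15√(1 - 0.88²) = 7.12 rad/s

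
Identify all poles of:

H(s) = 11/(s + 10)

Pole is where denominator = 0: s + 10 = 0, so s = -10.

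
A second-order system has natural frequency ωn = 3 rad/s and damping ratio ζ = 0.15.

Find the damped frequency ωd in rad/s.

ωd = ωn√(1 - ζ²) = 3√(1 - 0.15²) = 2.97 rad/s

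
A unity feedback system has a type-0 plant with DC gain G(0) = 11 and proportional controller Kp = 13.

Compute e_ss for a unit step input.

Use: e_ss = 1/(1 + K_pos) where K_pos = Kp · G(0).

K_pos = Kp · G(0) = 13 × 11 = 143. e_ss = 1/(1 + 143) = 0.0069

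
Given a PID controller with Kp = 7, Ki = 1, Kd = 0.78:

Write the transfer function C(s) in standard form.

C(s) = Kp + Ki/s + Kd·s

Substituting values: C(s) = 7 + 1/s + 0.78s = (0.78s² + 7s + 1)/s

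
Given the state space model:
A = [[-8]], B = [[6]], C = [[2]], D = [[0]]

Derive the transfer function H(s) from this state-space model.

(sI - A)⁻¹ = 1/(s + 8). H(s) = 2 × 6/(s + 8) + 0 = 12/(s + 8).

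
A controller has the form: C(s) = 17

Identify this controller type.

This is a Proportional (P) controller.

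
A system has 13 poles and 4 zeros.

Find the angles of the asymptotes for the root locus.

n - m = 13 - 4 = 9. Angles: θk = (2k + 1)·180°/9 = 20°, 60°, 100°, 140°, 180°, 220°, 260°, 300°, 340°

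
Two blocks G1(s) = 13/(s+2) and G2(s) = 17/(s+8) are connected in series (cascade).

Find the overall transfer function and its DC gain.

Series: multiply transfer functions. G_eq = 13/(s+2) × 17/(s+8) = 221/((s+2)(s+8)). DC gain = 221/(2×8) = 13.8125.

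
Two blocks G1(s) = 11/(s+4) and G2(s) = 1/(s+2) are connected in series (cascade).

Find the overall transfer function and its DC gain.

Series: multiply transfer functions. G_eq = 11/(s+4) × 1/(s+2) = 11/((s+4)(s+2)). DC gain = 11/(4×2) = 1.375.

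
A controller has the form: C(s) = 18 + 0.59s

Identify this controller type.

This is a Proportional-Derivative (PD) controller.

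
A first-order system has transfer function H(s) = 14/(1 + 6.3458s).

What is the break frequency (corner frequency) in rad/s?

Corner frequency = 1/τ = 1/6.3458 = 0.158 rad/s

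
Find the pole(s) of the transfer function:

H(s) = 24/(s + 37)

Pole is where denominator = 0: s + 37 = 0, so s = -37.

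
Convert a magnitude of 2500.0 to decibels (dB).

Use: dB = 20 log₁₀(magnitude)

dB = 20 log₁₀(2500.0) = 68.0 dB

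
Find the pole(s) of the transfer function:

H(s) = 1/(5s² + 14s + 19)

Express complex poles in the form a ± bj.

Discriminant = 14² - 4×5×19 = 196 - 380 = -184 < 0, so the poles are a complex conjugate pair s = (-14 ± j√184)/(2×5). Real part = -14/(2×5) = -14/10 = -1.4; imaginary part = ±√184/(2×5) ≈ 1.3565. Poles: s = -1.4 ± 1.3565j.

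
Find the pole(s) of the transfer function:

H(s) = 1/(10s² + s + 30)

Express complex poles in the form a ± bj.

Discriminant = 1² - 4×10×30 = 1 - 1200 = -1199 < 0, so the poles are a complex conjugate pair s = (-1 ± j√1199)/(2×10). Real part = -1/(2×10) = -1/20 = -0.05; imaginary part = ±√1199/(2×10) ≈ 1.7313. Poles: s = -0.05 ± 1.7313j.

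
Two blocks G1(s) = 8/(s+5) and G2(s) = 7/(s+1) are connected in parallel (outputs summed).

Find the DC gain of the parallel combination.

Parallel: G_eq = G1 + G2. DC gain = G1(0) + G2(0) = 8/5 + 7/1 = 1.6 + 7 = 8.6.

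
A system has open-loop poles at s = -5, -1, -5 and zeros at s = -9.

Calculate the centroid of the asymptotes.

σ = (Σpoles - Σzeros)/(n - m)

σ = (Σpoles - Σzeros)/(n - m) = (-11 - (-9))/(3 - 1) = -2/2 = -1.0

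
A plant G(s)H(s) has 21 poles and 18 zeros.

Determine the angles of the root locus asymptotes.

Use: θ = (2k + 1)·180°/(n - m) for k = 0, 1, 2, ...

n - m = 21 - 18 = 3. Angles: θk = (2k + 1)·180°/3 = 60°, 180°, 300°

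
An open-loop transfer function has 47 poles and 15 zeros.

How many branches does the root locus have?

Root locus has n branches where n = number of poles = 47.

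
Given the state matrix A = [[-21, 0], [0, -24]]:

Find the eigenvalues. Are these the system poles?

For diagonal matrix, eigenvalues are diagonal entries: λ₁ = -21, λ₂ = -24. Eigenvalues of A = system poles.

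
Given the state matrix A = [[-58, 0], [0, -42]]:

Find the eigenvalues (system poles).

For diagonal matrix, eigenvalues are diagonal entries: λ₁ = -58, λ₂ = -42.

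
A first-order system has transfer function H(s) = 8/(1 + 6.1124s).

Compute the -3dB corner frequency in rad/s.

Corner frequency = 1/τ = 1/6.1124 = 0.164 rad/s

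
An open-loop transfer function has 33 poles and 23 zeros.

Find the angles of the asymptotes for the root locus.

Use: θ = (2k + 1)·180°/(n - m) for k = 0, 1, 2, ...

n - m = 33 - 23 = 10. Angles: θk = (2k + 1)·180°/10 = 18°, 54°, 90°, 126°, 162°, 198°, 234°, 270°, 306°, 342°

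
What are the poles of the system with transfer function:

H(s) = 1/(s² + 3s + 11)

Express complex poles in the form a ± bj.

Discriminant = 3² - 4×1×11 = 9 - 44 = -35 < 0, so the poles are a complex conjugate pair s = (-3 ± j√35)/(2×1). Real part = -3/(2×1) = -3/2 = -1.5; imaginary part = ±√35/(2×1) ≈ 2.9580. Poles: s = -1.5 ± 2.9580j.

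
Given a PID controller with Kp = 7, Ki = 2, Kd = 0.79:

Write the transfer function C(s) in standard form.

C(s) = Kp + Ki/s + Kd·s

Substituting values: C(s) = 7 + 2/s + 0.79s = (0.79s² + 7s + 2)/s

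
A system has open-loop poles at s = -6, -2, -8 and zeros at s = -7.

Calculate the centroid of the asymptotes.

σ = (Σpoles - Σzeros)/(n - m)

σ = (Σpoles - Σzeros)/(n - m) = (-16 - (-7))/(3 - 1) = -9/2 = -4.5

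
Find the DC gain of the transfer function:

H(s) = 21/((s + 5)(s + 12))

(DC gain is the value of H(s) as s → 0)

DC gain = H(0) = 21/(5 × 12) = 21/60 = 0.35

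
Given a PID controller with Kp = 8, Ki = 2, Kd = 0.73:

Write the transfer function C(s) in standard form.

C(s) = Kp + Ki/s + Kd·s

Substituting values: C(s) = 8 + 2/s + 0.73s = (0.73s² + 8s + 2)/s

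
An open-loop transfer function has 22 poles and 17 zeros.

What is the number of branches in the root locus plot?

Root locus has n branches where n = number of poles = 22.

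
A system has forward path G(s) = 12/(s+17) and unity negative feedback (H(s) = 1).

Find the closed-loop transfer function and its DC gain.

T(s) = G/(1+GH) = [12/(s+17)] / [1 + 12/(s+17)] = 12/(s+17+12) = 12/(s+29). DC gain = 12/29 = 0.4138.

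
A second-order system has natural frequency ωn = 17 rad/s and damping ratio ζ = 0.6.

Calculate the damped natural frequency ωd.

ωd = ωn√(1 - ζ²) = 17√(1 - 0.6²) = 13.6 rad/s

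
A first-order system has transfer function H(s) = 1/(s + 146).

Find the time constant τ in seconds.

For H(s) = 1/(s + 1/τ), the pole is at -1/τ = -146, so τ = 1/146 = 0.0068 s.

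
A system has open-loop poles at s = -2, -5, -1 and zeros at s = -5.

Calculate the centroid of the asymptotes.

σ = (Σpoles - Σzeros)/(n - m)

σ = (Σpoles - Σzeros)/(n - m) = (-8 - (-5))/(3 - 1) = -3/2 = -1.5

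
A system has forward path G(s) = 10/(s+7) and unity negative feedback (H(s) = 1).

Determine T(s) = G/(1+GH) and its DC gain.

T(s) = G/(1+GH) = [10/(s+7)] / [1 + 10/(s+7)] = 10/(s+7+10) = 10/(s+17). DC gain = 10/17 = 0.5882.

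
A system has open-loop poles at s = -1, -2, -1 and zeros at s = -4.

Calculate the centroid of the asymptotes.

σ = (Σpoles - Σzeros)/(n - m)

σ = (Σpoles - Σzeros)/(n - m) = (-4 - (-4))/(3 - 1) = 0/2 = 0.0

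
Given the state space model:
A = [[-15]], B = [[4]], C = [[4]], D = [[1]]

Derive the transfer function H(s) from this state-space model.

(sI - A)⁻¹ = 1/(s + 15). H(s) = 4×4/(s + 15) + 1 = (s + 31)/(s + 15).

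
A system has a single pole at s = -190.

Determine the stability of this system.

Pole at s = -190 is in the left half-plane. Stable.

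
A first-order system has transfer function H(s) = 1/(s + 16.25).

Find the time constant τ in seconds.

For H(s) = 1/(s + 1/τ), the pole is at -1/τ = -16.25, so τ = 1/16.25 = 0.0615 s.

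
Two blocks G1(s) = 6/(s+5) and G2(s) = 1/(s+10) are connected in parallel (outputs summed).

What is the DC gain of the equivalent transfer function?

Parallel: G_eq = G1 + G2. DC gain = G1(0) + G2(0) = 6/5 + 1/10 = 1.2 + 0.1 = 1.3.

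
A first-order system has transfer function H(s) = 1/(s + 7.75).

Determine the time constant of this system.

For H(s) = 1/(s + 1/τ), the pole is at -1/τ = -7.75, so τ = 1/7.75 = 0.1290 s.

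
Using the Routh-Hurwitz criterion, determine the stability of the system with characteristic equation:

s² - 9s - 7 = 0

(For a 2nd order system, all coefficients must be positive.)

Coefficients: 1, -9, -7. b=-9, c=-7 not positive, so system is unstable.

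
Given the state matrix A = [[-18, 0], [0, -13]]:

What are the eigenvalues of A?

For diagonal matrix, eigenvalues are diagonal entries: λ₁ = -18, λ₂ = -13.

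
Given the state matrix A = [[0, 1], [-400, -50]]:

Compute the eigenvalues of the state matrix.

det(A - λI) = λ² - (-50)λ + 400 = (λ - (-40))(λ - (-10)). Eigenvalues: -40, -10.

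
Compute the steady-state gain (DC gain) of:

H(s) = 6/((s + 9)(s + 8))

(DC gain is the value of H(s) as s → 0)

DC gain = H(0) = 6/(9 × 8) = 6/72 = 0.0833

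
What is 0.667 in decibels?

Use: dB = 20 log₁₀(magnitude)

dB = 20 log₁₀(0.667) = -3.5 dB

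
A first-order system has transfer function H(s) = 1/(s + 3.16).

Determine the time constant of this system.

For H(s) = 1/(s + 1/τ), the pole is at -1/τ = -3.16, so τ = 1/3.16 = 0.3165 s.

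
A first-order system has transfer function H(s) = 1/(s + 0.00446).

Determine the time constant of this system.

For H(s) = 1/(s + 1/τ), the pole is at -1/τ = -0.00446, so τ = 1/0.00446 = 224.2 s.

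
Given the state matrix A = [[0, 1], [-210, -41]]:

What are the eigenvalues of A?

det(A - λI) = λ² - (-41)λ + 210 = (λ - (-6))(λ - (-35)). Eigenvalues: -6, -35.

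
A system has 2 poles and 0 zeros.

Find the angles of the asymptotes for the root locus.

n - m = 2 - 0 = 2. Angles: θk = (2k + 1)·180°/2 = 90°, 270°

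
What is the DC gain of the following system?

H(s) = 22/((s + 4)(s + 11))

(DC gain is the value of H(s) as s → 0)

DC gain = H(0) = 22/(4 × 11) = 22/44 = 0.5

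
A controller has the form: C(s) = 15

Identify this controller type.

This is a Proportional (P) controller.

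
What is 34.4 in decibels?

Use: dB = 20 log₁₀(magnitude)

dB = 20 log₁₀(34.4) = 30.7 dB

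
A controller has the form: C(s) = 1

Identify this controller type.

This is a Proportional (P) controller.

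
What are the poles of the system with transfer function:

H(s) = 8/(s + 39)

Pole is where denominator = 0: s + 39 = 0, so s = -39.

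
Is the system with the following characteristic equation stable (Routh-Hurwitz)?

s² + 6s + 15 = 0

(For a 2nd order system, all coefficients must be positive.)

Coefficients: 1, 6, 15. All positive, so system is stable.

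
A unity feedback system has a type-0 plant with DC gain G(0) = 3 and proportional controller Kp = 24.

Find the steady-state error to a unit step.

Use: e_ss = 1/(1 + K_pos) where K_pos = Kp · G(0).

K_pos = Kp · G(0) = 24 × 3 = 72. e_ss = 1/(1 + 72) = 0.0137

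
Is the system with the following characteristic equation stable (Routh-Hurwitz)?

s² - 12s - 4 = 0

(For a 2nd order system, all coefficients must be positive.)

Coefficients: 1, -12, -4. b=-12, c=-4 not positive, so system is unstable.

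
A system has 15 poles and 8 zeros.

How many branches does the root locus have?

Root locus has n branches where n = number of poles = 15.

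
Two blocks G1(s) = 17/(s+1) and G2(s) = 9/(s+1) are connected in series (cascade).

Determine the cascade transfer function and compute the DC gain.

Series: multiply transfer functions. G_eq = 17/(s+1) × 9/(s+1) = 153/((s+1)(s+1)). DC gain = 153/(1×1) = 153.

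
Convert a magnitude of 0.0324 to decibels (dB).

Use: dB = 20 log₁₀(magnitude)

dB = 20 log₁₀(0.0324) = -29.8 dB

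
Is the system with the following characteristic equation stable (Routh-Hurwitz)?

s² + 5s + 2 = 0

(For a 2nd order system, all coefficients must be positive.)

Coefficients: 1, 5, 2. All positive, so system is stable.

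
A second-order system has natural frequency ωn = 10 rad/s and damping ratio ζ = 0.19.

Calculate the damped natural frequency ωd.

ωd = ωn√(1 - ζ²) = 10√(1 - 0.19²) = 9.82 rad/s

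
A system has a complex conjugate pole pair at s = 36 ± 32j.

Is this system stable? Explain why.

Real part of poles is 36 (> 0, right half-plane). Unstable.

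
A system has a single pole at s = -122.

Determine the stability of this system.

Pole at s = -122 is in the left half-plane. Stable.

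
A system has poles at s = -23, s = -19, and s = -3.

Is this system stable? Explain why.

All poles are in the left half-plane. System is stable.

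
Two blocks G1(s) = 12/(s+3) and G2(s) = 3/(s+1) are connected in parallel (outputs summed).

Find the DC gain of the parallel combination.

Parallel: G_eq = G1 + G2. DC gain = G1(0) + G2(0) = 12/3 + 3/1 = 4 + 3 = 7.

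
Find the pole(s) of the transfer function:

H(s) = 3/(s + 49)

Pole is where denominator = 0: s + 49 = 0, so s = -49.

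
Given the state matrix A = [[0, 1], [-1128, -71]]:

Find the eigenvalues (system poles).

det(A - λI) = λ² - (-71)λ + 1128 = (λ - (-47))(λ - (-24)). Eigenvalues: -47, -24.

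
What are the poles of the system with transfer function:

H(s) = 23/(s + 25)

Pole is where denominator = 0: s + 25 = 0, so s = -25.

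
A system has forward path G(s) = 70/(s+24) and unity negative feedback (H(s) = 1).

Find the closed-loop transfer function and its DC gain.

T(s) = G/(1+GH) = [70/(s+24)] / [1 + 70/(s+24)] = 70/(s+24+70) = 70/(s+94). DC gain = 70/94 = 0.7447.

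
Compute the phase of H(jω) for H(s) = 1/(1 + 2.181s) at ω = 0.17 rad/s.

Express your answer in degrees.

Phase = -arctan(ωτ) = -arctan(0.17 × 2.181) = -20.3°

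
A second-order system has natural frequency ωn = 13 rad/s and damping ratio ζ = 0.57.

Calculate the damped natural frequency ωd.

ωd = ωn√(1 - ζ²) = 13√(1 - 0.57²) = 10.68 rad/s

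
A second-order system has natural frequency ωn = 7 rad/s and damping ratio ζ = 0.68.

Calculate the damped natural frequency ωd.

ωd = ωn√(1 - ζ²) = 7√(1 - 0.68²) = 5.13 rad/s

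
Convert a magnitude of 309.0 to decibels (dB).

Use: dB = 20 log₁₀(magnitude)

dB = 20 log₁₀(309.0) = 49.8 dB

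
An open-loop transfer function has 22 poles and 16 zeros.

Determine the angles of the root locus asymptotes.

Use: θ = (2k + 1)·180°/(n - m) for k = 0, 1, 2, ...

n - m = 22 - 16 = 6. Angles: θk = (2k + 1)·180°/6 = 30°, 90°, 150°, 210°, 270°, 330°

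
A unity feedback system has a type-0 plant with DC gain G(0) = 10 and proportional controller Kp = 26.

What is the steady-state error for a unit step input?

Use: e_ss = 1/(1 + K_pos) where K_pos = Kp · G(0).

K_pos = Kp · G(0) = 26 × 10 = 260. e_ss = 1/(1 + 260) = 0.0038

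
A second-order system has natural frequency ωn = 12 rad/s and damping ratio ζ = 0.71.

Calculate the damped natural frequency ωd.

ωd = ωn√(1 - ζ²) = 12√(1 - 0.71²) = 8.45 rad/s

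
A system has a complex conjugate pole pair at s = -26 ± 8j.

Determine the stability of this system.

Real part of poles is -26 (< 0, left half-plane). Stable.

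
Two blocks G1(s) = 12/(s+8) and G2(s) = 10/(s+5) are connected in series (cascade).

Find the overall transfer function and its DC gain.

Series: multiply transfer functions. G_eq = 12/(s+8) × 10/(s+5) = 120/((s+8)(s+5)). DC gain = 120/(8×5) = 3.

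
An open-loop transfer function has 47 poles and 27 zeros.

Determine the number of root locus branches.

Root locus has n branches where n = number of poles = 47.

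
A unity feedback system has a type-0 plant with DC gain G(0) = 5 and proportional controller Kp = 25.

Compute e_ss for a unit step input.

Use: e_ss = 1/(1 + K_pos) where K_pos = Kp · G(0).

K_pos = Kp · G(0) = 25 × 5 = 125. e_ss = 1/(1 + 125) = 0.0079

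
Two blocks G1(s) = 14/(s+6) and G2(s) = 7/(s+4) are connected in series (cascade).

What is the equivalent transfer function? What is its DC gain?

Series: multiply transfer functions. G_eq = 14/(s+6) × 7/(s+4) = 98/((s+6)(s+4)). DC gain = 98/(6×4) = 4.0833.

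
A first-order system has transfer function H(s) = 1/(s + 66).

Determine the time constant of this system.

For H(s) = 1/(s + 1/τ), the pole is at -1/τ = -66, so τ = 1/66 = 0.0152 s.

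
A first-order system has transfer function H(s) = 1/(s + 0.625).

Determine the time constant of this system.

For H(s) = 1/(s + 1/τ), the pole is at -1/τ = -0.625, so τ = 1/0.625 = 1.6 s.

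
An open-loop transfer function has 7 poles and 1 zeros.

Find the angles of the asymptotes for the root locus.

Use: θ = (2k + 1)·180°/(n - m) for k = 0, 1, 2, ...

n - m = 7 - 1 = 6. Angles: θk = (2k + 1)·180°/6 = 30°, 90°, 150°, 210°, 270°, 330°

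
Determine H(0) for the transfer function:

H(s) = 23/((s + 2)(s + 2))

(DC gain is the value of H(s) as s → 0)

DC gain = H(0) = 23/(2 × 2) = 23/4 = 5.75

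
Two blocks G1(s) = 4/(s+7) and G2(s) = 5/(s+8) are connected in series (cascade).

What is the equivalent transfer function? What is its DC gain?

Series: multiply transfer functions. G_eq = 4/(s+7) × 5/(s+8) = 20/((s+7)(s+8)). DC gain = 20/(7×8) = 0.3571.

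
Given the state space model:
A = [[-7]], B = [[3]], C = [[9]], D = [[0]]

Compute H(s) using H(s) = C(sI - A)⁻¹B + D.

(sI - A)⁻¹ = 1/(s + 7). H(s) = 9 × 3/(s + 7) + 0 = 27/(s + 7).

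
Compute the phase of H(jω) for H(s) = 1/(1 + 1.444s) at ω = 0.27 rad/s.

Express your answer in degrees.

Phase = -arctan(ωτ) = -arctan(0.27 × 1.444) = -21.3°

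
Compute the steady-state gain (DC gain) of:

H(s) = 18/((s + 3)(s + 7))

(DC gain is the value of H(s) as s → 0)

DC gain = H(0) = 18/(3 × 7) = 18/21 = 0.8571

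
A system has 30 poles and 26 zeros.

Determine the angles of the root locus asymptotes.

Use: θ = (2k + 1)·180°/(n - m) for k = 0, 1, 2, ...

n - m = 30 - 26 = 4. Angles: θk = (2k + 1)·180°/4 = 45°, 135°, 225°, 315°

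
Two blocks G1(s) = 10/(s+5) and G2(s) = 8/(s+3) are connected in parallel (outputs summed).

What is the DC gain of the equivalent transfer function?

Parallel: G_eq = G1 + G2. DC gain = G1(0) + G2(0) = 10/5 + 8/3 = 2 + 2.6667 = 4.6667.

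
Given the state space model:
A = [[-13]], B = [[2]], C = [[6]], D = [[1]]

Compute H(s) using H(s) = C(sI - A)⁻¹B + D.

(sI - A)⁻¹ = 1/(s + 13). H(s) = 6×2/(s + 13) + 1 = (s + 25)/(s + 13).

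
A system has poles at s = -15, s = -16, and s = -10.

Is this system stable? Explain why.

All poles are in the left half-plane. System is stable.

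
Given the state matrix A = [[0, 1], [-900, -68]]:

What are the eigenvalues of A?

det(A - λI) = λ² - (-68)λ + 900 = (λ - (-50))(λ - (-18)). Eigenvalues: -50, -18.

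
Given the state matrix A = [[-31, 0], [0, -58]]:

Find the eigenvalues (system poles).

For diagonal matrix, eigenvalues are diagonal entries: λ₁ = -31, λ₂ = -58.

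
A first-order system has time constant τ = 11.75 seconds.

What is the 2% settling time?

For first-order system, 2% settling time ≈ 4τ = 4 × 11.75 = 47.0 s.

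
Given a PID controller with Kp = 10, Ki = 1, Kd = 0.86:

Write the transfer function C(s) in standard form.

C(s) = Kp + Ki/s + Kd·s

Substituting values: C(s) = 10 + 1/s + 0.86s = (0.86s² + 10s + 1)/s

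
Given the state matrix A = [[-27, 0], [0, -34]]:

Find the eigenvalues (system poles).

For diagonal matrix, eigenvalues are diagonal entries: λ₁ = -27, λ₂ = -34.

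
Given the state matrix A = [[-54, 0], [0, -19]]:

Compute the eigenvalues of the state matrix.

For diagonal matrix, eigenvalues are diagonal entries: λ₁ = -54, λ₂ = -19.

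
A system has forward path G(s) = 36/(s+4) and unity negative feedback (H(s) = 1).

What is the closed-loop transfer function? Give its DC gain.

T(s) = G/(1+GH) = [36/(s+4)] / [1 + 36/(s+4)] = 36/(s+4+36) = 36/(s+40). DC gain = 36/40 = 0.9.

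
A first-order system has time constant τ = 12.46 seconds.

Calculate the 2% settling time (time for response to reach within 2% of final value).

For first-order system, 2% settling time ≈ 4τ = 4 × 12.46 = 49.84 s.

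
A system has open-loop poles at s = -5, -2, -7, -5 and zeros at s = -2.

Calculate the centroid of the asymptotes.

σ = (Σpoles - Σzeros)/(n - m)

σ = (Σpoles - Σzeros)/(n - m) = (-19 - (-2))/(4 - 1) = -17/3 = -5.67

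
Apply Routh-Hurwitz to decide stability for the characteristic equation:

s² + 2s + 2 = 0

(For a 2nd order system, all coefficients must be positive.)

Coefficients: 1, 2, 2. All positive, so system is stable.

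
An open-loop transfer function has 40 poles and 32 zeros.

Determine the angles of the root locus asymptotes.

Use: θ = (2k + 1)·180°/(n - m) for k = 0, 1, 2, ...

n - m = 40 - 32 = 8. Angles: θk = (2k + 1)·180°/8 = 22.5°, 67.5°, 112.5°, 157.5°, 202.5°, 247.5°, 292.5°, 337.5°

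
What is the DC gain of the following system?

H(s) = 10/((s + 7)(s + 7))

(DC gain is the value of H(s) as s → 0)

DC gain = H(0) = 10/(7 × 7) = 10/49 = 0.2041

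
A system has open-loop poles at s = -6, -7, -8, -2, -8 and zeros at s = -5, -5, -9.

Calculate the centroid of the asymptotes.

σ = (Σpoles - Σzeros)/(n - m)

σ = (Σpoles - Σzeros)/(n - m) = (-31 - (-19))/(5 - 3) = -12/2 = -6.0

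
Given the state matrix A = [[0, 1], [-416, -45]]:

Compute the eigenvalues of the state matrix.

det(A - λI) = λ² - (-45)λ + 416 = (λ - (-13))(λ - (-32)). Eigenvalues: -13, -32.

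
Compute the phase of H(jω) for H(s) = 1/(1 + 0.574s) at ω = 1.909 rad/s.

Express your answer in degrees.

Phase = -arctan(ωτ) = -arctan(1.909 × 0.574) = -47.6°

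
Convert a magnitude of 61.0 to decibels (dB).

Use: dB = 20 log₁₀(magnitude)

dB = 20 log₁₀(61.0) = 35.7 dB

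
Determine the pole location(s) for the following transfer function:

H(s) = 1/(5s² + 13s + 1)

Discriminant = 13² - 4×5×1 = 169 - 20 = 149 > 0, so two distinct real poles. Using quadratic formula: s = (-13 ± √149)/(2×5) = (-13 ± √149)/10, with √149 ≈ 12.2066. s₁ ≈ -0.0793, s₂ ≈ -2.5207. Poles: s₁ = -0.0793, s₂ = -2.5207.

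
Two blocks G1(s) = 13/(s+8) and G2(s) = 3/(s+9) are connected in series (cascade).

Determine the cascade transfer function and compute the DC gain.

Series: multiply transfer functions. G_eq = 13/(s+8) × 3/(s+9) = 39/((s+8)(s+9)). DC gain = 39/(8×9) = 0.5417.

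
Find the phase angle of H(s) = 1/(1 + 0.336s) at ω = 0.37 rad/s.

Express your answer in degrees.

Phase = -arctan(ωτ) = -arctan(0.37 × 0.336) = -7.1°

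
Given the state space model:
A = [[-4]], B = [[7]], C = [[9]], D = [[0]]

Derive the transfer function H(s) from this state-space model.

(sI - A)⁻¹ = 1/(s + 4). H(s) = 9 × 7/(s + 4) + 0 = 63/(s + 4).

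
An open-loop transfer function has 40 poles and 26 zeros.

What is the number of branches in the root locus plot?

Root locus has n branches where n = number of poles = 40.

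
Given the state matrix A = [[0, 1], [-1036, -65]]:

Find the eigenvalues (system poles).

det(A - λI) = λ² - (-65)λ + 1036 = (λ - (-28))(λ - (-37)). Eigenvalues: -28, -37.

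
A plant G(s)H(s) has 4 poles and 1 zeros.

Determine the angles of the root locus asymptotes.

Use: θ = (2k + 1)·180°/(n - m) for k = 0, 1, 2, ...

n - m = 4 - 1 = 3. Angles: θk = (2k + 1)·180°/3 = 60°, 180°, 300°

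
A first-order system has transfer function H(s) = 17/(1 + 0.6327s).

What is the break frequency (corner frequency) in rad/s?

Corner frequency = 1/τ = 1/0.6327 = 1.581 rad/s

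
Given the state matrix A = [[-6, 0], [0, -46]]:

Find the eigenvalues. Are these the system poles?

For diagonal matrix, eigenvalues are diagonal entries: λ₁ = -6, λ₂ = -46. Eigenvalues of A = system poles.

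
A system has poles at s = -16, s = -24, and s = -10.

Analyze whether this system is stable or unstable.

All poles are in the left half-plane. System is stable.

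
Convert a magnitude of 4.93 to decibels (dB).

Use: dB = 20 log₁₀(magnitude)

dB = 20 log₁₀(4.93) = 13.9 dB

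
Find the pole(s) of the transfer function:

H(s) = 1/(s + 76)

Pole is where denominator = 0: s + 76 = 0, so s = -76.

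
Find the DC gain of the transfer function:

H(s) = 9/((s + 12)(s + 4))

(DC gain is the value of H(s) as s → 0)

DC gain = H(0) = 9/(12 × 4) = 9/48 = 0.1875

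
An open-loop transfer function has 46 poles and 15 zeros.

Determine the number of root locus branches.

Root locus has n branches where n = number of poles = 46.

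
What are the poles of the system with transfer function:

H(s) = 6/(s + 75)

Pole is where denominator = 0: s + 75 = 0, so s = -75.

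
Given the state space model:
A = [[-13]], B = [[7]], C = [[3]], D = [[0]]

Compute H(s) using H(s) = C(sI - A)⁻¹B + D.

(sI - A)⁻¹ = 1/(s + 13). H(s) = 3 × 7/(s + 13) + 0 = 21/(s + 13).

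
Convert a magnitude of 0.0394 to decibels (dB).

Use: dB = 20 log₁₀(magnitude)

dB = 20 log₁₀(0.0394) = -28.1 dB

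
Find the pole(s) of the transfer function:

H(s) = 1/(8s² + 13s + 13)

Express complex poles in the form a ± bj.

Discriminant = 13² - 4×8×13 = 169 - 416 = -247 < 0, so the poles are a complex conjugate pair s = (-13 ± j√247)/(2×8). Real part = -13/(2×8) = -13/16 = -0.8125; imaginary part = ±√247/(2×8) ≈ 0.9823. Poles: s = -0.8125 ± 0.9823j.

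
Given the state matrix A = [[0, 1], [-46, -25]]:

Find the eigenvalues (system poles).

det(A - λI) = λ² - (-25)λ + 46 = (λ - (-2))(λ - (-23)). Eigenvalues: -2, -23.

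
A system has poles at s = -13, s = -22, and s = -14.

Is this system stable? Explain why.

All poles are in the left half-plane. System is stable.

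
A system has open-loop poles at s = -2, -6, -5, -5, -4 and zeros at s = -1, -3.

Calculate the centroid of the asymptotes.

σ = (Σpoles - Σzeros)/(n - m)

σ = (Σpoles - Σzeros)/(n - m) = (-22 - (-4))/(5 - 2) = -18/3 = -6.0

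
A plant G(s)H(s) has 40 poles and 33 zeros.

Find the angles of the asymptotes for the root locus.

n - m = 40 - 33 = 7. Angles: θk = (2k + 1)·180°/7 = 25.71°, 77.14°, 128.57°, 180°, 231.43°, 282.86°, 334.29°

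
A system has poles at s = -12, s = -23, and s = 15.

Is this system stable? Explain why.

Pole(s) at s = 15 are not in the left half-plane. System is unstable.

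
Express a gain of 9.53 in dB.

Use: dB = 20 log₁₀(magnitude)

dB = 20 log₁₀(9.53) = 19.6 dB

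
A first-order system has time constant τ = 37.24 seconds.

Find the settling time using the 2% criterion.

For first-order system, 2% settling time ≈ 4τ = 4 × 37.24 = 148.96 s.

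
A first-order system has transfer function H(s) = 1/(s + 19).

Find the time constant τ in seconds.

For H(s) = 1/(s + 1/τ), the pole is at -1/τ = -19, so τ = 1/19 = 0.0526 s.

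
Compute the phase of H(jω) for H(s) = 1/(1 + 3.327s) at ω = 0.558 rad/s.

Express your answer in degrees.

Phase = -arctan(ωτ) = -arctan(0.558 × 3.327) = -61.7°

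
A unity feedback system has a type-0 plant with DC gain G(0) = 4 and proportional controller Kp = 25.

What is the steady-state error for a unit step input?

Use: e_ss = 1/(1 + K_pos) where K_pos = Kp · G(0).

K_pos = Kp · G(0) = 25 × 4 = 100. e_ss = 1/(1 + 100) = 0.0099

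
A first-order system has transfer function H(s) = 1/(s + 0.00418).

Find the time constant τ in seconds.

For H(s) = 1/(s + 1/τ), the pole is at -1/τ = -0.00418, so τ = 1/0.00418 = 239.2 s.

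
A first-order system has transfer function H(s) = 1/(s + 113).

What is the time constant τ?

For H(s) = 1/(s + 1/τ), the pole is at -1/τ = -113, so τ = 1/113 = 0.0088 s.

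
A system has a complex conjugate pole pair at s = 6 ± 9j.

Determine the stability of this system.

Real part of poles is 6 (> 0, right half-plane). Unstable.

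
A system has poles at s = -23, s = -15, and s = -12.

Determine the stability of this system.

All poles are in the left half-plane. System is stable.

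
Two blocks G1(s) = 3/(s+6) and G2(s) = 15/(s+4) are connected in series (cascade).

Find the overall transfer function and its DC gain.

Series: multiply transfer functions. G_eq = 3/(s+6) × 15/(s+4) = 45/((s+6)(s+4)). DC gain = 45/(6×4) = 1.875.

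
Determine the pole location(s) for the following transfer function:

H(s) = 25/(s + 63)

Pole is where denominator = 0: s + 63 = 0, so s = -63.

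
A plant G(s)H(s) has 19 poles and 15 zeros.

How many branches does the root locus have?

Root locus has n branches where n = number of poles = 19.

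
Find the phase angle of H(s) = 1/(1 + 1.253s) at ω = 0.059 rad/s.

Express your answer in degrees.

Phase = -arctan(ωτ) = -arctan(0.059 × 1.253) = -4.2°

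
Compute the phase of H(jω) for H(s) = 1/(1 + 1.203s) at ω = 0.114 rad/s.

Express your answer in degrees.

Phase = -arctan(ωτ) = -arctan(0.114 × 1.203) = -7.8°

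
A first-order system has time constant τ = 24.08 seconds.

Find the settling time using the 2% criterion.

For first-order system, 2% settling time ≈ 4τ = 4 × 24.08 = 96.32 s.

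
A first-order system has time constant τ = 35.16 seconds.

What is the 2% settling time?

For first-order system, 2% settling time ≈ 4τ = 4 × 35.16 = 140.64 s.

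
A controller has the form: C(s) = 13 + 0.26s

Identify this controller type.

This is a Proportional-Derivative (PD) controller.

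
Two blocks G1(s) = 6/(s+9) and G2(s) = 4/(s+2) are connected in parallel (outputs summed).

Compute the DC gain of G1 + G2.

Parallel: G_eq = G1 + G2. DC gain = G1(0) + G2(0) = 6/9 + 4/2 = 0.6667 + 2 = 2.6667.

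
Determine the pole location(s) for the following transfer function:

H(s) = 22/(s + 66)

Pole is where denominator = 0: s + 66 = 0, so s = -66.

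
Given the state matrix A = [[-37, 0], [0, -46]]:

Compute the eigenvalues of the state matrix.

For diagonal matrix, eigenvalues are diagonal entries: λ₁ = -37, λ₂ = -46.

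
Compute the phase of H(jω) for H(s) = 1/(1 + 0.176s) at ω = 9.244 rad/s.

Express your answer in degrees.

Phase = -arctan(ωτ) = -arctan(9.244 × 0.176) = -58.4°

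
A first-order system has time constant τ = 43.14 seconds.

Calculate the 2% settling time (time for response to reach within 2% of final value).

For first-order system, 2% settling time ≈ 4τ = 4 × 43.14 = 172.56 s.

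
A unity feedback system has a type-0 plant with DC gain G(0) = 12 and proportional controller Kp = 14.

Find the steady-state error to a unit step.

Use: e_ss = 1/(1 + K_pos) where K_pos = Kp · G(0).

K_pos = Kp · G(0) = 14 × 12 = 168. e_ss = 1/(1 + 168) = 0.0059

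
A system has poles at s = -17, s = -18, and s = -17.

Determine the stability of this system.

All poles are in the left half-plane. System is stable.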